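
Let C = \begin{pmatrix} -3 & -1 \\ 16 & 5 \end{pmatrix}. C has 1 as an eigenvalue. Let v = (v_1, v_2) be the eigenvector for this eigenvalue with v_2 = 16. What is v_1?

C − 1I = [[-4, -1], [16, 4]].
Solving (C − 1I)v = 0 gives the eigenspace spanned by (-4, 16).
With v_2 = 16, v = (-4, 16), so v_1 = -4.

-4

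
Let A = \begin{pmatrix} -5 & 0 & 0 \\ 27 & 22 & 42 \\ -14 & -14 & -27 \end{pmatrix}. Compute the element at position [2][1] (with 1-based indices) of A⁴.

-4509

Characteristic polynomial: λ^3 + 10λ^2 + 19λ - 30 = (λ - 1)(λ + 5)(λ + 6), so the eigenvalues are -6, -5, 1.
λ=-5: eigenvector (1, -1, 0).
λ=-6: eigenvector (0, -3, 2).
λ=1: eigenvector (0, -2, 1).
P = [[1, 0, 0], [-1, -3, -2], [0, 2, 1]], D = diag(-5, -6, 1), P⁻¹ = [[1, 0, 0], [1, 1, 2], [-2, -2, -3]].
A⁴ = P·diag(625, 1296, 1)·P⁻¹ = [[625, 0, 0], [-4509, -3884, -7770], [2590, 2590, 5181]].
The requested entry is -4509.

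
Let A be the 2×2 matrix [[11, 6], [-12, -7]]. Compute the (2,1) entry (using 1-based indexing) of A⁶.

-31248

Characteristic polynomial: μ^2 - 4μ - 5 = (μ - 5)(μ + 1), so the eigenvalues are -1, 5.
μ=-1: eigenvector (-1, 2).
μ=5: eigenvector (-1, 1).
P = [[-1, -1], [2, 1]], D = diag(-1, 5), P⁻¹ = [[1, 1], [-2, -1]].
A⁶ = P·diag(1, 15625)·P⁻¹ = [[31249, 15624], [-31248, -15623]].
The requested entry is -31248.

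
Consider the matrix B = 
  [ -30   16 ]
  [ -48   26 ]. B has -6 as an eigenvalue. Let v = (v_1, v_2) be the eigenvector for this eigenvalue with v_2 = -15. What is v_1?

B + 6I = [[-24, 16], [-48, 32]].
Solving (B + 6I)v = 0 gives the eigenspace spanned by (-10, -15).
With v_2 = -15, v = (-10, -15), so v_1 = -10.

-10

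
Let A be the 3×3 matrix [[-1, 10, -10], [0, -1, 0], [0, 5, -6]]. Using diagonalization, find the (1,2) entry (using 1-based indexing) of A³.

Characteristic polynomial: r^3 + 8r^2 + 13r + 6 = (r + 1)^2(r + 6), so the eigenvalues are -6, -1, -1.
r=-6: eigenvector (2, 0, 1).
r=-1: eigenvector (2, 1, 1).
r=-1: eigenvector (-3, -2, -2).
P = [[2, 2, -3], [0, 1, -2], [1, 1, -2]], D = diag(-6, -1, -1), P⁻¹ = [[0, -1, 1], [2, 1, -4], [1, 0, -2]].
A³ = P·diag(-216, -1, -1)·P⁻¹ = [[-1, 430, -430], [0, -1, 0], [0, 215, -216]].
The requested entry is 430.

430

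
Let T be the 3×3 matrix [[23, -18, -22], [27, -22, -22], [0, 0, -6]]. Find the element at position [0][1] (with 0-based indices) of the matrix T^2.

Characteristic polynomial: λ^3 + 5λ^2 - 26λ - 120 = (λ - 5)(λ + 4)(λ + 6), so the eigenvalues are -6, -4, 5.
λ=5: eigenvector (1, 1, 0).
λ=-4: eigenvector (2, 3, 0).
λ=-6: eigenvector (2, 2, 1).
P = [[1, 2, 2], [1, 3, 2], [0, 0, 1]], D = diag(5, -4, -6), P⁻¹ = [[3, -2, -2], [-1, 1, 0], [0, 0, 1]].
T² = P·diag(25, 16, 36)·P⁻¹ = [[43, -18, 22], [27, -2, 22], [0, 0, 36]].
The requested entry is -18.

-18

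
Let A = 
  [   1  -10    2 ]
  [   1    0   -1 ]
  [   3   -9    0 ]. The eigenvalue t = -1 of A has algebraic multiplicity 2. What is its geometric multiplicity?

1

A + 1I = [[2, -10, 2], [1, 1, -1], [3, -9, 1]].
This matrix has rank 2, so its null space has dimension 3 − 2 = 1.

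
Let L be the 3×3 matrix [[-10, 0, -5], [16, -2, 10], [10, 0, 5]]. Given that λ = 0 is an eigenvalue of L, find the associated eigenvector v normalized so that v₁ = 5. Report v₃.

-10

L = [[-10, 0, -5], [16, -2, 10], [10, 0, 5]].
Solving (L)v = 0 gives the eigenspace spanned by (5, -10, -10).
With v₁ = 5, v = (5, -10, -10), so v₃ = -10.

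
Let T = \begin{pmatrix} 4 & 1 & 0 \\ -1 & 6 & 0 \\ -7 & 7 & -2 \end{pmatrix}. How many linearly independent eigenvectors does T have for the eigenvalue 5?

T − 5I = [[-1, 1, 0], [-1, 1, 0], [-7, 7, -7]].
This matrix has rank 2, so its null space has dimension 3 − 2 = 1.

1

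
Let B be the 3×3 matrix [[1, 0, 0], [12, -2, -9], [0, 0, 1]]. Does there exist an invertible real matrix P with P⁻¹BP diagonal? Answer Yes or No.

Characteristic polynomial: p(s) = s^3 - 3s + 2 = (s - 1)^2(s + 2).
s = 1 has algebraic multiplicity 2; rank(B − 1I) = 1, so geometric multiplicity = 2.
Every eigenvalue has geometric = algebraic multiplicity, so B is diagonalizable.

Yes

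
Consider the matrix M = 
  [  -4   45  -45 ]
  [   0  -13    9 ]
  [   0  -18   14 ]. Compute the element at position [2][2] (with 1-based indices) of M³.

Characteristic polynomial: μ^3 + 3μ^2 - 24μ - 80 = (μ - 5)(μ + 4)^2, so the eigenvalues are -4, -4, 5.
μ=-4: eigenvector (1, 0, 0).
μ=-4: eigenvector (-2, 1, 1).
μ=5: eigenvector (-5, 1, 2).
P = [[1, -2, -5], [0, 1, 1], [0, 1, 2]], D = diag(-4, -4, 5), P⁻¹ = [[1, -1, 3], [0, 2, -1], [0, -1, 1]].
M³ = P·diag(-64, -64, 125)·P⁻¹ = [[-64, 945, -945], [0, -253, 189], [0, -378, 314]].
The requested entry is -253.

-253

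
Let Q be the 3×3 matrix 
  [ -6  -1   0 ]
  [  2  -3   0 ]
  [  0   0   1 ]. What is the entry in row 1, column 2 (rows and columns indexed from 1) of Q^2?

Characteristic polynomial: t^3 + 8t^2 + 11t - 20 = (t - 1)(t + 4)(t + 5), so the eigenvalues are -5, -4, 1.
t=-5: eigenvector (-1, 1, 0).
t=-4: eigenvector (-1, 2, 0).
t=1: eigenvector (0, 0, 1).
P = [[-1, -1, 0], [1, 2, 0], [0, 0, 1]], D = diag(-5, -4, 1), P⁻¹ = [[-2, -1, 0], [1, 1, 0], [0, 0, 1]].
Q² = P·diag(25, 16, 1)·P⁻¹ = [[34, 9, 0], [-18, 7, 0], [0, 0, 1]].
The requested entry is 9.

9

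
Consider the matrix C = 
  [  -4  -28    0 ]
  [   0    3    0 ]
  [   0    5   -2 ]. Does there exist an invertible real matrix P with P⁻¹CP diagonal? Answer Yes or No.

Characteristic polynomial: p(μ) = μ^3 + 3μ^2 - 10μ - 24 = (μ - 3)(μ + 2)(μ + 4).
All 3 eigenvalues are distinct, so C is diagonalizable.

Yes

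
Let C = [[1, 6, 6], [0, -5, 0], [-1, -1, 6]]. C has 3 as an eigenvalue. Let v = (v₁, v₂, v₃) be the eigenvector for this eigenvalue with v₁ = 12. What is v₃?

4

C − 3I = [[-2, 6, 6], [0, -8, 0], [-1, -1, 3]].
Solving (C − 3I)v = 0 gives the eigenspace spanned by (12, 0, 4).
With v₁ = 12, v = (12, 0, 4), so v₃ = 4.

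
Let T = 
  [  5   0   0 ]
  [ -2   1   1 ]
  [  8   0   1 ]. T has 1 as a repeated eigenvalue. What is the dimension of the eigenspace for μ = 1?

1

T − 1I = [[4, 0, 0], [-2, 0, 1], [8, 0, 0]].
This matrix has rank 2, so its null space has dimension 3 − 2 = 1.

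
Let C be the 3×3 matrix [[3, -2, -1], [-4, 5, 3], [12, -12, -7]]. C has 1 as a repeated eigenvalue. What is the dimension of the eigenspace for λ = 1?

1

C − 1I = [[2, -2, -1], [-4, 4, 3], [12, -12, -8]].
This matrix has rank 2, so its null space has dimension 3 − 2 = 1.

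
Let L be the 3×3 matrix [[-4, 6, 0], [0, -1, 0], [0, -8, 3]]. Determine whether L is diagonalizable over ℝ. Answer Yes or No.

Yes

Characteristic polynomial: p(r) = r^3 + 2r^2 - 11r - 12 = (r - 3)(r + 1)(r + 4).
All 3 eigenvalues are distinct, so L is diagonalizable.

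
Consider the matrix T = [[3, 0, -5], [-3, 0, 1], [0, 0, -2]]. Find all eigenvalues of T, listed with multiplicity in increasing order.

-2, 0, 3

Characteristic polynomial: p(s) = s^3 - s^2 - 6s = s(s - 3)(s + 2).
Roots (with multiplicity): -2, 0, 3.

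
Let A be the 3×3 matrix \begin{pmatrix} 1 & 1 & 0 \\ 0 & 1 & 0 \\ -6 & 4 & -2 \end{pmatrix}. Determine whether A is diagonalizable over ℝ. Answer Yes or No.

No

Characteristic polynomial: p(μ) = μ^3 - 3μ + 2 = (μ - 1)^2(μ + 2).
μ = 1 has algebraic multiplicity 2; rank(A − 1I) = 2, so geometric multiplicity = 1.
Geometric multiplicity < algebraic multiplicity, so A is not diagonalizable.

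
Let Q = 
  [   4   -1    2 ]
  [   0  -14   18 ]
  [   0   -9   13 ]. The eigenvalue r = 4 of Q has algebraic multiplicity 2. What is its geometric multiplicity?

Q − 4I = [[0, -1, 2], [0, -18, 18], [0, -9, 9]].
This matrix has rank 2, so its null space has dimension 3 − 2 = 1.

1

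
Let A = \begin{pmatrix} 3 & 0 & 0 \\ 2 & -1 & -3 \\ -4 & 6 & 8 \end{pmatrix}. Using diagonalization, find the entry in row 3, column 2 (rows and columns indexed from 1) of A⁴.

Characteristic polynomial: λ^3 - 10λ^2 + 31λ - 30 = (λ - 5)(λ - 3)(λ - 2), so the eigenvalues are 2, 3, 5.
λ=3: eigenvector (1, -1, 2).
λ=5: eigenvector (0, -1, 2).
λ=2: eigenvector (0, 1, -1).
P = [[1, 0, 0], [-1, -1, 1], [2, 2, -1]], D = diag(3, 5, 2), P⁻¹ = [[1, 0, 0], [-1, 1, 1], [0, 2, 1]].
A⁴ = P·diag(81, 625, 16)·P⁻¹ = [[81, 0, 0], [544, -593, -609], [-1088, 1218, 1234]].
The requested entry is 1218.

1218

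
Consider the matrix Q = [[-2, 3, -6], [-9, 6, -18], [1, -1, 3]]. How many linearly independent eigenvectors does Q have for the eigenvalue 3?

Q − 3I = [[-5, 3, -6], [-9, 3, -18], [1, -1, 0]].
This matrix has rank 2, so its null space has dimension 3 − 2 = 1.

1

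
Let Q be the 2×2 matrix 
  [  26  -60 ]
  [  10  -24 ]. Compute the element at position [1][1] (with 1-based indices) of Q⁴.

Characteristic polynomial: μ^2 - 2μ - 24 = (μ - 6)(μ + 4), so the eigenvalues are -4, 6.
μ=-4: eigenvector (-2, -1).
μ=6: eigenvector (3, 1).
P = [[-2, 3], [-1, 1]], D = diag(-4, 6), P⁻¹ = [[1, -3], [1, -2]].
Q⁴ = P·diag(256, 1296)·P⁻¹ = [[3376, -6240], [1040, -1824]].
The requested entry is 3376.

3376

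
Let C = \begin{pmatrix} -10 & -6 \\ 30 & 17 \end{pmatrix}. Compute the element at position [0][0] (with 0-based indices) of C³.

Characteristic polynomial: λ^2 - 7λ + 10 = (λ - 5)(λ - 2), so the eigenvalues are 2, 5.
λ=5: eigenvector (2, -5).
λ=2: eigenvector (-1, 2).
P = [[2, -1], [-5, 2]], D = diag(5, 2), P⁻¹ = [[-2, -1], [-5, -2]].
C³ = P·diag(125, 8)·P⁻¹ = [[-460, -234], [1170, 593]].
The requested entry is -460.

-460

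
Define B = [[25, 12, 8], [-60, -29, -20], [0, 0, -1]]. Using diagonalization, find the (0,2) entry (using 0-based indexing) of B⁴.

Characteristic polynomial: t^3 + 5t^2 - t - 5 = (t - 1)(t + 1)(t + 5), so the eigenvalues are -5, -1, 1.
t=1: eigenvector (1, -2, 0).
t=-5: eigenvector (-2, 5, 0).
t=-1: eigenvector (2, -5, 1).
P = [[1, -2, 2], [-2, 5, -5], [0, 0, 1]], D = diag(1, -5, -1), P⁻¹ = [[5, 2, 0], [2, 1, 1], [0, 0, 1]].
B⁴ = P·diag(1, 625, 1)·P⁻¹ = [[-2495, -1248, -1248], [6240, 3121, 3120], [0, 0, 1]].
The requested entry is -1248.

-1248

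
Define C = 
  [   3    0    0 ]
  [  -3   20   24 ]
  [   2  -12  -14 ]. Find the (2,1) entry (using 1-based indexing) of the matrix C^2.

-21

Characteristic polynomial: t^3 - 9t^2 + 26t - 24 = (t - 4)(t - 3)(t - 2), so the eigenvalues are 2, 3, 4.
t=3: eigenvector (1, 3, -2).
t=4: eigenvector (0, -3, 2).
t=2: eigenvector (0, 4, -3).
P = [[1, 0, 0], [3, -3, 4], [-2, 2, -3]], D = diag(3, 4, 2), P⁻¹ = [[1, 0, 0], [1, -3, -4], [0, -2, -3]].
C² = P·diag(9, 16, 4)·P⁻¹ = [[9, 0, 0], [-21, 112, 144], [14, -72, -92]].
The requested entry is -21.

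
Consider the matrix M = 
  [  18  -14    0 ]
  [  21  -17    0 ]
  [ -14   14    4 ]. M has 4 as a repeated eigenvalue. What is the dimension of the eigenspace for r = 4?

M − 4I = [[14, -14, 0], [21, -21, 0], [-14, 14, 0]].
This matrix has rank 1, so its null space has dimension 3 − 1 = 2.

2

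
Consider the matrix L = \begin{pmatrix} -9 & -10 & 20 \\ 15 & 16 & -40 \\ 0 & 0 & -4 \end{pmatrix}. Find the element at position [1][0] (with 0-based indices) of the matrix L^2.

Characteristic polynomial: t^3 - 3t^2 - 22t + 24 = (t - 6)(t - 1)(t + 4), so the eigenvalues are -4, 1, 6.
t=1: eigenvector (1, -1, 0).
t=-4: eigenvector (0, 2, 1).
t=6: eigenvector (-2, 3, 0).
P = [[1, 0, -2], [-1, 2, 3], [0, 1, 0]], D = diag(1, -4, 6), P⁻¹ = [[3, 2, -4], [0, 0, 1], [1, 1, -2]].
L² = P·diag(1, 16, 36)·P⁻¹ = [[-69, -70, 140], [105, 106, -180], [0, 0, 16]].
The requested entry is 105.

105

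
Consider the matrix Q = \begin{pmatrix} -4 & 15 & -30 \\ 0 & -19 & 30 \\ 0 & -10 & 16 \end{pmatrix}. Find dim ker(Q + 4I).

Q + 4I = [[0, 15, -30], [0, -15, 30], [0, -10, 20]].
This matrix has rank 1, so its null space has dimension 3 − 1 = 2.

2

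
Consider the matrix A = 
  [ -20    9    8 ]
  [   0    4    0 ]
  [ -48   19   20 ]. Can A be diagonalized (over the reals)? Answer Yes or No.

Characteristic polynomial: p(t) = t^3 - 4t^2 - 16t + 64 = (t - 4)^2(t + 4).
t = 4 has algebraic multiplicity 2; rank(A − 4I) = 2, so geometric multiplicity = 1.
Geometric multiplicity < algebraic multiplicity, so A is not diagonalizable.

No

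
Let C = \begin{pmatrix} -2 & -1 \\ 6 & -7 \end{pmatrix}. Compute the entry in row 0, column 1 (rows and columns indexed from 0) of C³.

Characteristic polynomial: λ^2 + 9λ + 20 = (λ + 4)(λ + 5), so the eigenvalues are -5, -4.
λ=-5: eigenvector (1, 3).
λ=-4: eigenvector (-1, -2).
P = [[1, -1], [3, -2]], D = diag(-5, -4), P⁻¹ = [[-2, 1], [-3, 1]].
C³ = P·diag(-125, -64)·P⁻¹ = [[58, -61], [366, -247]].
The requested entry is -61.

-61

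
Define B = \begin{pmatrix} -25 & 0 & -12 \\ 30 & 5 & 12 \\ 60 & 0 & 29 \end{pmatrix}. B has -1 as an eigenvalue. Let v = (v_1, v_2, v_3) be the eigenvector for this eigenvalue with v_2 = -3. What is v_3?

-6

B + 1I = [[-24, 0, -12], [30, 6, 12], [60, 0, 30]].
Solving (B + 1I)v = 0 gives the eigenspace spanned by (3, -3, -6).
With v_2 = -3, v = (3, -3, -6), so v_3 = -6.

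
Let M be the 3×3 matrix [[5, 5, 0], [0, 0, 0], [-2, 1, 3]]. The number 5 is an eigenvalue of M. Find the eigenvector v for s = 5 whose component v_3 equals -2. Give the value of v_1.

2

M − 5I = [[0, 5, 0], [0, -5, 0], [-2, 1, -2]].
Solving (M − 5I)v = 0 gives the eigenspace spanned by (2, 0, -2).
With v_3 = -2, v = (2, 0, -2), so v_1 = 2.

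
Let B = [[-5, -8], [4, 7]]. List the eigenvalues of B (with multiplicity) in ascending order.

-1, 3

Characteristic polynomial: p(λ) = λ^2 - 2λ - 3 = (λ - 3)(λ + 1).
Roots (with multiplicity): -1, 3.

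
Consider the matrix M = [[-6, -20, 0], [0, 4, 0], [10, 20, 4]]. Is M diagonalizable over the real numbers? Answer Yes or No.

Yes

Characteristic polynomial: p(r) = r^3 - 2r^2 - 32r + 96 = (r - 4)^2(r + 6).
r = 4 has algebraic multiplicity 2; rank(M − 4I) = 1, so geometric multiplicity = 2.
Every eigenvalue has geometric = algebraic multiplicity, so M is diagonalizable.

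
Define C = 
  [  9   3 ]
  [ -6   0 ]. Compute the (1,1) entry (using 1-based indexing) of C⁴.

2511

Characteristic polynomial: r^2 - 9r + 18 = (r - 6)(r - 3), so the eigenvalues are 3, 6.
r=6: eigenvector (1, -1).
r=3: eigenvector (1, -2).
P = [[1, 1], [-1, -2]], D = diag(6, 3), P⁻¹ = [[2, 1], [-1, -1]].
C⁴ = P·diag(1296, 81)·P⁻¹ = [[2511, 1215], [-2430, -1134]].
The requested entry is 2511.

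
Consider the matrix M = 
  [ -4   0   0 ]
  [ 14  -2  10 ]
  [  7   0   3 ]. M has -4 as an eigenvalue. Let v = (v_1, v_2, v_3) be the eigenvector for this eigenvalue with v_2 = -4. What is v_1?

2

M + 4I = [[0, 0, 0], [14, 2, 10], [7, 0, 7]].
Solving (M + 4I)v = 0 gives the eigenspace spanned by (2, -4, -2).
With v_2 = -4, v = (2, -4, -2), so v_1 = 2.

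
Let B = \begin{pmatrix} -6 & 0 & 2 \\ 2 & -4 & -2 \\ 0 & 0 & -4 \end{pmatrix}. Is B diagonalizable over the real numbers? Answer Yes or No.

Yes

Characteristic polynomial: p(t) = t^3 + 14t^2 + 64t + 96 = (t + 4)^2(t + 6).
t = -4 has algebraic multiplicity 2; rank(B + 4I) = 1, so geometric multiplicity = 2.
Every eigenvalue has geometric = algebraic multiplicity, so B is diagonalizable.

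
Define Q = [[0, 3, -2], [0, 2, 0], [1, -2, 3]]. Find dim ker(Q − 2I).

Q − 2I = [[-2, 3, -2], [0, 0, 0], [1, -2, 1]].
This matrix has rank 2, so its null space has dimension 3 − 2 = 1.

1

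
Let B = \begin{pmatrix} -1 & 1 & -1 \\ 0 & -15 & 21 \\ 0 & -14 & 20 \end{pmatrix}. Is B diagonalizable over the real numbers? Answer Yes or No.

Characteristic polynomial: p(λ) = λ^3 - 4λ^2 - 11λ - 6 = (λ - 6)(λ + 1)^2.
λ = -1 has algebraic multiplicity 2; rank(B + 1I) = 2, so geometric multiplicity = 1.
Geometric multiplicity < algebraic multiplicity, so B is not diagonalizable.

No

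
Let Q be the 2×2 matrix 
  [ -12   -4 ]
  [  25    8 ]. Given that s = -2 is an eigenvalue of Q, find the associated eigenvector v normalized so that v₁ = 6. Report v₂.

-15

Q + 2I = [[-10, -4], [25, 10]].
Solving (Q + 2I)v = 0 gives the eigenspace spanned by (6, -15).
With v₁ = 6, v = (6, -15), so v₂ = -15.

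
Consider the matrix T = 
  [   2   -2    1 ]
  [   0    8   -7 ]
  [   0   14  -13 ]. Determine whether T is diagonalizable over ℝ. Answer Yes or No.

Characteristic polynomial: p(s) = s^3 + 3s^2 - 16s + 12 = (s - 2)(s - 1)(s + 6).
All 3 eigenvalues are distinct, so T is diagonalizable.

Yes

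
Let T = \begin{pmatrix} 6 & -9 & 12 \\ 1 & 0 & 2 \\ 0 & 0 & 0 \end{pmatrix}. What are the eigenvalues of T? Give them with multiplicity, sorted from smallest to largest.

0, 3, 3

Characteristic polynomial: p(λ) = λ^3 - 6λ^2 + 9λ = λ(λ - 3)^2.
Roots (with multiplicity): 0, 3, 3.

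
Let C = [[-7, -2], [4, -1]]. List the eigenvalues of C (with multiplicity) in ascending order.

-5, -3

Characteristic polynomial: p(r) = r^2 + 8r + 15 = (r + 3)(r + 5).
Roots (with multiplicity): -5, -3.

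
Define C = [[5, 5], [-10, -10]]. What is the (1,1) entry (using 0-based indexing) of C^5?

-6250

Characteristic polynomial: s^2 + 5s = s(s + 5), so the eigenvalues are -5, 0.
s=-5: eigenvector (-1, 2).
s=0: eigenvector (-1, 1).
P = [[-1, -1], [2, 1]], D = diag(-5, 0), P⁻¹ = [[1, 1], [-2, -1]].
C⁵ = P·diag(-3125, 0)·P⁻¹ = [[3125, 3125], [-6250, -6250]].
The requested entry is -6250.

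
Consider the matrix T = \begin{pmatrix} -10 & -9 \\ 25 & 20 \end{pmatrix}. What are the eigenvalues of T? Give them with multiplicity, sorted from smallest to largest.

Characteristic polynomial: p(r) = r^2 - 10r + 25 = (r - 5)^2.
Roots (with multiplicity): 5, 5.

5, 5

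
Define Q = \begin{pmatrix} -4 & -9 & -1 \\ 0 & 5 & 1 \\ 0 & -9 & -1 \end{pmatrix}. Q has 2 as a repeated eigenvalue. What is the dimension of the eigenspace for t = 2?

1

Q − 2I = [[-6, -9, -1], [0, 3, 1], [0, -9, -3]].
This matrix has rank 2, so its null space has dimension 3 − 2 = 1.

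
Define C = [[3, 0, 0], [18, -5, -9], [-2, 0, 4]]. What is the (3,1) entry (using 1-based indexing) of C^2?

Characteristic polynomial: s^3 - 2s^2 - 23s + 60 = (s - 4)(s - 3)(s + 5), so the eigenvalues are -5, 3, 4.
s=3: eigenvector (1, 0, 2).
s=-5: eigenvector (0, 1, 0).
s=4: eigenvector (0, -1, 1).
P = [[1, 0, 0], [0, 1, -1], [2, 0, 1]], D = diag(3, -5, 4), P⁻¹ = [[1, 0, 0], [-2, 1, 1], [-2, 0, 1]].
C² = P·diag(9, 25, 16)·P⁻¹ = [[9, 0, 0], [-18, 25, 9], [-14, 0, 16]].
The requested entry is -14.

-14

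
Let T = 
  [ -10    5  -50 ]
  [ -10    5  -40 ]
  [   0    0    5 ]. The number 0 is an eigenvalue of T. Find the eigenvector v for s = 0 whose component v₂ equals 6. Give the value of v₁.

3

T = [[-10, 5, -50], [-10, 5, -40], [0, 0, 5]].
Solving (T)v = 0 gives the eigenspace spanned by (3, 6, 0).
With v₂ = 6, v = (3, 6, 0), so v₁ = 3.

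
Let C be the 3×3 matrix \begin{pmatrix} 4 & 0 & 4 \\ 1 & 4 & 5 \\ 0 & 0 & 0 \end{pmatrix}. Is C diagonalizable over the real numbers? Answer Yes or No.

Characteristic polynomial: p(s) = s^3 - 8s^2 + 16s = s(s - 4)^2.
s = 4 has algebraic multiplicity 2; rank(C − 4I) = 2, so geometric multiplicity = 1.
Geometric multiplicity < algebraic multiplicity, so C is not diagonalizable.

No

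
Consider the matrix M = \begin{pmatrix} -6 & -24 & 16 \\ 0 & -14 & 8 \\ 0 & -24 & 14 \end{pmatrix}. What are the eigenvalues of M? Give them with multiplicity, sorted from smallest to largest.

-6, -2, 2

Characteristic polynomial: p(μ) = μ^3 + 6μ^2 - 4μ - 24 = (μ - 2)(μ + 2)(μ + 6).
Roots (with multiplicity): -6, -2, 2.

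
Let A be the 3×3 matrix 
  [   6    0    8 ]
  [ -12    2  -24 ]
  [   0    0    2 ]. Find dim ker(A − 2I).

A − 2I = [[4, 0, 8], [-12, 0, -24], [0, 0, 0]].
This matrix has rank 1, so its null space has dimension 3 − 1 = 2.

2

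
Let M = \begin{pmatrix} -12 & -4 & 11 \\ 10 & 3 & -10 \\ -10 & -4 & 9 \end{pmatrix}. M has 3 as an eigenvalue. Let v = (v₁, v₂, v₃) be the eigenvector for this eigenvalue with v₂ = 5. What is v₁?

M − 3I = [[-15, -4, 11], [10, 0, -10], [-10, -4, 6]].
Solving (M − 3I)v = 0 gives the eigenspace spanned by (-5, 5, -5).
With v₂ = 5, v = (-5, 5, -5), so v₁ = -5.

-5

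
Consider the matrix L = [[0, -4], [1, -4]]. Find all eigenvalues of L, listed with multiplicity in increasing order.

-2, -2

Characteristic polynomial: p(λ) = λ^2 + 4λ + 4 = (λ + 2)^2.
Roots (with multiplicity): -2, -2.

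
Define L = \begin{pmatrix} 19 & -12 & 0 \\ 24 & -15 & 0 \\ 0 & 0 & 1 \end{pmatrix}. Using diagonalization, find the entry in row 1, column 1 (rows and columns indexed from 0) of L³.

Characteristic polynomial: t^3 - 5t^2 + 7t - 3 = (t - 3)(t - 1)^2, so the eigenvalues are 1, 1, 3.
t=3: eigenvector (3, 4, 0).
t=1: eigenvector (2, 3, 1).
t=1: eigenvector (0, 0, 1).
P = [[3, 2, 0], [4, 3, 0], [0, 1, 1]], D = diag(3, 1, 1), P⁻¹ = [[3, -2, 0], [-4, 3, 0], [4, -3, 1]].
L³ = P·diag(27, 1, 1)·P⁻¹ = [[235, -156, 0], [312, -207, 0], [0, 0, 1]].
The requested entry is -207.

-207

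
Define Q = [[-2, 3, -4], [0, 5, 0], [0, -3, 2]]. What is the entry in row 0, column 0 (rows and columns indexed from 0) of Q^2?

4

Characteristic polynomial: μ^3 - 5μ^2 - 4μ + 20 = (μ - 5)(μ - 2)(μ + 2), so the eigenvalues are -2, 2, 5.
μ=-2: eigenvector (1, 0, 0).
μ=5: eigenvector (1, 1, -1).
μ=2: eigenvector (-1, 0, 1).
P = [[1, 1, -1], [0, 1, 0], [0, -1, 1]], D = diag(-2, 5, 2), P⁻¹ = [[1, 0, 1], [0, 1, 0], [0, 1, 1]].
Q² = P·diag(4, 25, 4)·P⁻¹ = [[4, 21, 0], [0, 25, 0], [0, -21, 4]].
The requested entry is 4.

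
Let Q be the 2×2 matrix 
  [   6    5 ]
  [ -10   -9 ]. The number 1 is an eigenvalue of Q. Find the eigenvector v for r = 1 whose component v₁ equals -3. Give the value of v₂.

3

Q − 1I = [[5, 5], [-10, -10]].
Solving (Q − 1I)v = 0 gives the eigenspace spanned by (-3, 3).
With v₁ = -3, v = (-3, 3), so v₂ = 3.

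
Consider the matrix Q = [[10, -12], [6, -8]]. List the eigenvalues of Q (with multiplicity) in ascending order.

Characteristic polynomial: p(t) = t^2 - 2t - 8 = (t - 4)(t + 2).
Roots (with multiplicity): -2, 4.

-2, 4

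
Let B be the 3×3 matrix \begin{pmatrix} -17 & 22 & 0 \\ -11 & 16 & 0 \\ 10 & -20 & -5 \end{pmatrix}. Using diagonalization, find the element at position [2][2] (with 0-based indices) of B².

Characteristic polynomial: λ^3 + 6λ^2 - 25λ - 150 = (λ - 5)(λ + 5)(λ + 6), so the eigenvalues are -6, -5, 5.
λ=-5: eigenvector (0, 0, 1).
λ=5: eigenvector (1, 1, -1).
λ=-6: eigenvector (2, 1, 0).
P = [[0, 1, 2], [0, 1, 1], [1, -1, 0]], D = diag(-5, 5, -6), P⁻¹ = [[-1, 2, 1], [-1, 2, 0], [1, -1, 0]].
B² = P·diag(25, 25, 36)·P⁻¹ = [[47, -22, 0], [11, 14, 0], [0, 0, 25]].
The requested entry is 25.

25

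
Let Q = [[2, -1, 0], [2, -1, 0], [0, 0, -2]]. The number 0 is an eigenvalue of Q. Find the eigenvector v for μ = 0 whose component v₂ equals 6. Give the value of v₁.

3

Q = [[2, -1, 0], [2, -1, 0], [0, 0, -2]].
Solving (Q)v = 0 gives the eigenspace spanned by (3, 6, 0).
With v₂ = 6, v = (3, 6, 0), so v₁ = 3.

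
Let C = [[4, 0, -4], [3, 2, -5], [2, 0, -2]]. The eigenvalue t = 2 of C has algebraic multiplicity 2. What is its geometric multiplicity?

1

C − 2I = [[2, 0, -4], [3, 0, -5], [2, 0, -4]].
This matrix has rank 2, so its null space has dimension 3 − 2 = 1.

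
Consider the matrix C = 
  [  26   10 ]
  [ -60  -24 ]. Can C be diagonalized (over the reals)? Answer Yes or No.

Characteristic polynomial: p(s) = s^2 - 2s - 24 = (s - 6)(s + 4).
All 2 eigenvalues are distinct, so C is diagonalizable.

Yes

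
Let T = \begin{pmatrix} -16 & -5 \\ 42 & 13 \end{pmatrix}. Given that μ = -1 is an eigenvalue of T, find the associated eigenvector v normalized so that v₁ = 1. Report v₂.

-3

T + 1I = [[-15, -5], [42, 14]].
Solving (T + 1I)v = 0 gives the eigenspace spanned by (1, -3).
With v₁ = 1, v = (1, -3), so v₂ = -3.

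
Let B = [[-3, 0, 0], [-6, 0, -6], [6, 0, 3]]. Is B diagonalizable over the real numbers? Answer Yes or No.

Yes

Characteristic polynomial: p(s) = s^3 - 9s = s(s - 3)(s + 3).
All 3 eigenvalues are distinct, so B is diagonalizable.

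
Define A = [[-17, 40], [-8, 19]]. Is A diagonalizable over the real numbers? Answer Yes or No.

Yes

Characteristic polynomial: p(r) = r^2 - 2r - 3 = (r - 3)(r + 1).
All 2 eigenvalues are distinct, so A is diagonalizable.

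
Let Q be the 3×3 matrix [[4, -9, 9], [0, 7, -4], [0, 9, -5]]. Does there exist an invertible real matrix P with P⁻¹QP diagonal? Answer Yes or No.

No

Characteristic polynomial: p(μ) = μ^3 - 6μ^2 + 9μ - 4 = (μ - 4)(μ - 1)^2.
μ = 1 has algebraic multiplicity 2; rank(Q − 1I) = 2, so geometric multiplicity = 1.
Geometric multiplicity < algebraic multiplicity, so Q is not diagonalizable.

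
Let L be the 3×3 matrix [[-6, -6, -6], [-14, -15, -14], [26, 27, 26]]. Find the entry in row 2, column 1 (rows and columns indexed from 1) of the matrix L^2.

-70

Characteristic polynomial: s^3 - 5s^2 - 6s = s(s - 6)(s + 1), so the eigenvalues are -1, 0, 6.
s=0: eigenvector (1, 0, -1).
s=-1: eigenvector (0, 1, -1).
s=6: eigenvector (1, 2, -4).
P = [[1, 0, 1], [0, 1, 2], [-1, -1, -4]], D = diag(0, -1, 6), P⁻¹ = [[2, 1, 1], [2, 3, 2], [-1, -1, -1]].
L² = P·diag(0, 1, 36)·P⁻¹ = [[-36, -36, -36], [-70, -69, -70], [142, 141, 142]].
The requested entry is -70.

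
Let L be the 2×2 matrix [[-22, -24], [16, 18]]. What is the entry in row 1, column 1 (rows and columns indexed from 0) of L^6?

-93120

Characteristic polynomial: s^2 + 4s - 12 = (s - 2)(s + 6), so the eigenvalues are -6, 2.
s=2: eigenvector (-1, 1).
s=-6: eigenvector (3, -2).
P = [[-1, 3], [1, -2]], D = diag(2, -6), P⁻¹ = [[2, 3], [1, 1]].
L⁶ = P·diag(64, 46656)·P⁻¹ = [[139840, 139776], [-93184, -93120]].
The requested entry is -93120.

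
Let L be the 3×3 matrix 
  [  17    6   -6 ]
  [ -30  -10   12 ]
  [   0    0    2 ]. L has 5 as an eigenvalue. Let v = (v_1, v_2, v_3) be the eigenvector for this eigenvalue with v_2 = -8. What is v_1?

4

L − 5I = [[12, 6, -6], [-30, -15, 12], [0, 0, -3]].
Solving (L − 5I)v = 0 gives the eigenspace spanned by (4, -8, 0).
With v_2 = -8, v = (4, -8, 0), so v_1 = 4.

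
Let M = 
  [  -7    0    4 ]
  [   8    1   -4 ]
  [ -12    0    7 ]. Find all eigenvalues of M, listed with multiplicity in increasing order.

-1, 1, 1

Characteristic polynomial: p(r) = r^3 - r^2 - r + 1 = (r - 1)^2(r + 1).
Roots (with multiplicity): -1, 1, 1.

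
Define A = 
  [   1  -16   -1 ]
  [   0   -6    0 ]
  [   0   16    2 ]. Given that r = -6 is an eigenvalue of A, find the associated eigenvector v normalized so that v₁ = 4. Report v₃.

-4

A + 6I = [[7, -16, -1], [0, 0, 0], [0, 16, 8]].
Solving (A + 6I)v = 0 gives the eigenspace spanned by (4, 2, -4).
With v₁ = 4, v = (4, 2, -4), so v₃ = -4.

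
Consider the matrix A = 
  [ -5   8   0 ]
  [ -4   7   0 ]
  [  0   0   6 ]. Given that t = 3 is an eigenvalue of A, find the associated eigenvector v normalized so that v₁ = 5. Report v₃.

0

A − 3I = [[-8, 8, 0], [-4, 4, 0], [0, 0, 3]].
Solving (A − 3I)v = 0 gives the eigenspace spanned by (5, 5, 0).
With v₁ = 5, v = (5, 5, 0), so v₃ = 0.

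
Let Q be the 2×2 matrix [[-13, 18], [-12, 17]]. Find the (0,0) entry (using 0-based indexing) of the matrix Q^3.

-253

Characteristic polynomial: s^2 - 4s - 5 = (s - 5)(s + 1), so the eigenvalues are -1, 5.
s=5: eigenvector (1, 1).
s=-1: eigenvector (3, 2).
P = [[1, 3], [1, 2]], D = diag(5, -1), P⁻¹ = [[-2, 3], [1, -1]].
Q³ = P·diag(125, -1)·P⁻¹ = [[-253, 378], [-252, 377]].
The requested entry is -253.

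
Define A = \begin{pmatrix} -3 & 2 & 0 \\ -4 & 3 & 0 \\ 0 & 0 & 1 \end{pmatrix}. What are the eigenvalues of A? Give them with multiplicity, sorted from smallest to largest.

-1, 1, 1

Characteristic polynomial: p(r) = r^3 - r^2 - r + 1 = (r - 1)^2(r + 1).
Roots (with multiplicity): -1, 1, 1.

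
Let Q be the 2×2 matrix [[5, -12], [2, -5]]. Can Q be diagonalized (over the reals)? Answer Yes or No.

Yes

Characteristic polynomial: p(t) = t^2 - 1 = (t - 1)(t + 1).
All 2 eigenvalues are distinct, so Q is diagonalizable.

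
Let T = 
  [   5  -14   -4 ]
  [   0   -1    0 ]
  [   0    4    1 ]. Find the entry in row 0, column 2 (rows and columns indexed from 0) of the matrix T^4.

Characteristic polynomial: r^3 - 5r^2 - r + 5 = (r - 5)(r - 1)(r + 1), so the eigenvalues are -1, 1, 5.
r=1: eigenvector (1, 0, 1).
r=-1: eigenvector (1, 1, -2).
r=5: eigenvector (1, 0, 0).
P = [[1, 1, 1], [0, 1, 0], [1, -2, 0]], D = diag(1, -1, 5), P⁻¹ = [[0, 2, 1], [0, 1, 0], [1, -3, -1]].
T⁴ = P·diag(1, 1, 625)·P⁻¹ = [[625, -1872, -624], [0, 1, 0], [0, 0, 1]].
The requested entry is -624.

-624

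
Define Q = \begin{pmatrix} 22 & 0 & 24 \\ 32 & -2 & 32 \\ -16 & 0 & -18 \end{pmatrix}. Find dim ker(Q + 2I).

Q + 2I = [[24, 0, 24], [32, 0, 32], [-16, 0, -16]].
This matrix has rank 1, so its null space has dimension 3 − 1 = 2.

2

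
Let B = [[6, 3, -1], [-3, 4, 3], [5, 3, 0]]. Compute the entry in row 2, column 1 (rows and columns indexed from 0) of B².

27

Characteristic polynomial: μ^3 - 10μ^2 + 29μ - 20 = (μ - 5)(μ - 4)(μ - 1), so the eigenvalues are 1, 4, 5.
μ=5: eigenvector (1, 0, 1).
μ=4: eigenvector (-3, 1, -3).
μ=1: eigenvector (1, -1, 2).
P = [[1, -3, 1], [0, 1, -1], [1, -3, 2]], D = diag(5, 4, 1), P⁻¹ = [[-1, 3, 2], [-1, 1, 1], [-1, 0, 1]].
B² = P·diag(25, 16, 1)·P⁻¹ = [[22, 27, 3], [-15, 16, 15], [21, 27, 4]].
The requested entry is 27.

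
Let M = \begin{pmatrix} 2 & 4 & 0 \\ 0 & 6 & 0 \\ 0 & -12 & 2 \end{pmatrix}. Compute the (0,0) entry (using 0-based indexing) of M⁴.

Characteristic polynomial: μ^3 - 10μ^2 + 28μ - 24 = (μ - 6)(μ - 2)^2, so the eigenvalues are 2, 2, 6.
μ=2: eigenvector (-1, 0, 1).
μ=6: eigenvector (1, 1, -3).
μ=2: eigenvector (1, 0, 0).
P = [[-1, 1, 1], [0, 1, 0], [1, -3, 0]], D = diag(2, 6, 2), P⁻¹ = [[0, 3, 1], [0, 1, 0], [1, 2, 1]].
M⁴ = P·diag(16, 1296, 16)·P⁻¹ = [[16, 1280, 0], [0, 1296, 0], [0, -3840, 16]].
The requested entry is 16.

16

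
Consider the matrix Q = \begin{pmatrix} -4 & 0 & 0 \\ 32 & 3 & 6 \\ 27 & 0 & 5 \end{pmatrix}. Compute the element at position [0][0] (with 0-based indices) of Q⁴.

Characteristic polynomial: λ^3 - 4λ^2 - 17λ + 60 = (λ - 5)(λ - 3)(λ + 4), so the eigenvalues are -4, 3, 5.
λ=-4: eigenvector (1, -2, -3).
λ=5: eigenvector (0, 3, 1).
λ=3: eigenvector (0, 1, 0).
P = [[1, 0, 0], [-2, 3, 1], [-3, 1, 0]], D = diag(-4, 5, 3), P⁻¹ = [[1, 0, 0], [3, 0, 1], [-7, 1, -3]].
Q⁴ = P·diag(256, 625, 81)·P⁻¹ = [[256, 0, 0], [4546, 81, 1632], [1107, 0, 625]].
The requested entry is 256.

256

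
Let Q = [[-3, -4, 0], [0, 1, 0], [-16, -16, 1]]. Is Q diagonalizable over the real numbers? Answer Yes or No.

Yes

Characteristic polynomial: p(t) = t^3 + t^2 - 5t + 3 = (t - 1)^2(t + 3).
t = 1 has algebraic multiplicity 2; rank(Q − 1I) = 1, so geometric multiplicity = 2.
Every eigenvalue has geometric = algebraic multiplicity, so Q is diagonalizable.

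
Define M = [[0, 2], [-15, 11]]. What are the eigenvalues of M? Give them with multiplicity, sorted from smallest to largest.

Characteristic polynomial: p(λ) = λ^2 - 11λ + 30 = (λ - 6)(λ - 5).
Roots (with multiplicity): 5, 6.

5, 6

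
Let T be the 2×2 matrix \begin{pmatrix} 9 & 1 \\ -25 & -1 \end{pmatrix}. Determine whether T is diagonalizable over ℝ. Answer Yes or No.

Characteristic polynomial: p(s) = s^2 - 8s + 16 = (s - 4)^2.
s = 4 has algebraic multiplicity 2; rank(T − 4I) = 1, so geometric multiplicity = 1.
Geometric multiplicity < algebraic multiplicity, so T is not diagonalizable.

No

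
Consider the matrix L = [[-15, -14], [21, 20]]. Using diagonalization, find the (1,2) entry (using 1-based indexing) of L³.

Characteristic polynomial: t^2 - 5t - 6 = (t - 6)(t + 1), so the eigenvalues are -1, 6.
t=-1: eigenvector (1, -1).
t=6: eigenvector (-2, 3).
P = [[1, -2], [-1, 3]], D = diag(-1, 6), P⁻¹ = [[3, 2], [1, 1]].
L³ = P·diag(-1, 216)·P⁻¹ = [[-435, -434], [651, 650]].
The requested entry is -434.

-434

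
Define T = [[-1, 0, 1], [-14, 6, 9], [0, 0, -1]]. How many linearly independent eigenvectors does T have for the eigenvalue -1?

1

T + 1I = [[0, 0, 1], [-14, 7, 9], [0, 0, 0]].
This matrix has rank 2, so its null space has dimension 3 − 2 = 1.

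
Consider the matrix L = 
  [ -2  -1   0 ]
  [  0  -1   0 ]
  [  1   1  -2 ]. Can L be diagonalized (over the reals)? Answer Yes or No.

No

Characteristic polynomial: p(λ) = λ^3 + 5λ^2 + 8λ + 4 = (λ + 1)(λ + 2)^2.
λ = -2 has algebraic multiplicity 2; rank(L + 2I) = 2, so geometric multiplicity = 1.
Geometric multiplicity < algebraic multiplicity, so L is not diagonalizable.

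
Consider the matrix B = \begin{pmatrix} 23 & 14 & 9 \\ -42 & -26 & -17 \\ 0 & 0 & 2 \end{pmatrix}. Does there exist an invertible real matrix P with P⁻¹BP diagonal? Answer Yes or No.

No

Characteristic polynomial: p(r) = r^3 + r^2 - 16r + 20 = (r - 2)^2(r + 5).
r = 2 has algebraic multiplicity 2; rank(B − 2I) = 2, so geometric multiplicity = 1.
Geometric multiplicity < algebraic multiplicity, so B is not diagonalizable.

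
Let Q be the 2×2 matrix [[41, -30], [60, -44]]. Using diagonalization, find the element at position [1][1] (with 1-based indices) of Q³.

Characteristic polynomial: μ^2 + 3μ - 4 = (μ - 1)(μ + 4), so the eigenvalues are -4, 1.
μ=-4: eigenvector (-2, -3).
μ=1: eigenvector (3, 4).
P = [[-2, 3], [-3, 4]], D = diag(-4, 1), P⁻¹ = [[4, -3], [3, -2]].
Q³ = P·diag(-64, 1)·P⁻¹ = [[521, -390], [780, -584]].
The requested entry is 521.

521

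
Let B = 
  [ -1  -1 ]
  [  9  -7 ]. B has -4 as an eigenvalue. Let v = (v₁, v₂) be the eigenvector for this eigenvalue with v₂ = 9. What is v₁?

3

B + 4I = [[3, -1], [9, -3]].
Solving (B + 4I)v = 0 gives the eigenspace spanned by (3, 9).
With v₂ = 9, v = (3, 9), so v₁ = 3.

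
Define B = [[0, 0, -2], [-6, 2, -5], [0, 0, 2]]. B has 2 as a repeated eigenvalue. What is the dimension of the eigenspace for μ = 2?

1

B − 2I = [[-2, 0, -2], [-6, 0, -5], [0, 0, 0]].
This matrix has rank 2, so its null space has dimension 3 − 2 = 1.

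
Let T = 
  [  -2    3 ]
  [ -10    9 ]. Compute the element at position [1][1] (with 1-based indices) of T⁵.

-3662

Characteristic polynomial: μ^2 - 7μ + 12 = (μ - 4)(μ - 3), so the eigenvalues are 3, 4.
μ=3: eigenvector (-3, -5).
μ=4: eigenvector (1, 2).
P = [[-3, 1], [-5, 2]], D = diag(3, 4), P⁻¹ = [[-2, 1], [-5, 3]].
T⁵ = P·diag(243, 1024)·P⁻¹ = [[-3662, 2343], [-7810, 4929]].
The requested entry is -3662.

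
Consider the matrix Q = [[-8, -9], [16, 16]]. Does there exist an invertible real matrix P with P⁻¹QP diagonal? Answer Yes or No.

Characteristic polynomial: p(λ) = λ^2 - 8λ + 16 = (λ - 4)^2.
λ = 4 has algebraic multiplicity 2; rank(Q − 4I) = 1, so geometric multiplicity = 1.
Geometric multiplicity < algebraic multiplicity, so Q is not diagonalizable.

No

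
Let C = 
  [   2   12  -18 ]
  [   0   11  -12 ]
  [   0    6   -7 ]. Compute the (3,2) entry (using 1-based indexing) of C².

24

Characteristic polynomial: λ^3 - 6λ^2 + 3λ + 10 = (λ - 5)(λ - 2)(λ + 1), so the eigenvalues are -1, 2, 5.
λ=2: eigenvector (1, 0, 0).
λ=5: eigenvector (2, 2, 1).
λ=-1: eigenvector (2, 1, 1).
P = [[1, 2, 2], [0, 2, 1], [0, 1, 1]], D = diag(2, 5, -1), P⁻¹ = [[1, 0, -2], [0, 1, -1], [0, -1, 2]].
C² = P·diag(4, 25, 1)·P⁻¹ = [[4, 48, -54], [0, 49, -48], [0, 24, -23]].
The requested entry is 24.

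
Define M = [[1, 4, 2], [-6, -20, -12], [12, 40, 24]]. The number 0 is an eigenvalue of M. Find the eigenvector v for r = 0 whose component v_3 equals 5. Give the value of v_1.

M = [[1, 4, 2], [-6, -20, -12], [12, 40, 24]].
Solving (M)v = 0 gives the eigenspace spanned by (-10, 0, 5).
With v_3 = 5, v = (-10, 0, 5), so v_1 = -10.

-10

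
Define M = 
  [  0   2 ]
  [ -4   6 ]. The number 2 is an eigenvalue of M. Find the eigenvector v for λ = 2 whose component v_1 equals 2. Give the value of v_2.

2

M − 2I = [[-2, 2], [-4, 4]].
Solving (M − 2I)v = 0 gives the eigenspace spanned by (2, 2).
With v_1 = 2, v = (2, 2), so v_2 = 2.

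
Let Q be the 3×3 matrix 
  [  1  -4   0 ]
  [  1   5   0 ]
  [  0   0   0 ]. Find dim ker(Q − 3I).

Q − 3I = [[-2, -4, 0], [1, 2, 0], [0, 0, -3]].
This matrix has rank 2, so its null space has dimension 3 − 2 = 1.

1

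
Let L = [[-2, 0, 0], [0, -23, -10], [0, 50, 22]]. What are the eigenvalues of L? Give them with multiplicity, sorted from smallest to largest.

-3, -2, 2

Characteristic polynomial: p(λ) = λ^3 + 3λ^2 - 4λ - 12 = (λ - 2)(λ + 2)(λ + 3).
Roots (with multiplicity): -3, -2, 2.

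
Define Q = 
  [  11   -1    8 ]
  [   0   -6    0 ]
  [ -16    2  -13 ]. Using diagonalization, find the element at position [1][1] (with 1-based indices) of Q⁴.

-463

Characteristic polynomial: μ^3 + 8μ^2 - 3μ - 90 = (μ - 3)(μ + 5)(μ + 6), so the eigenvalues are -6, -5, 3.
μ=-5: eigenvector (1, 0, -2).
μ=-6: eigenvector (1, 1, -2).
μ=3: eigenvector (1, 0, -1).
P = [[1, 1, 1], [0, 1, 0], [-2, -2, -1]], D = diag(-5, -6, 3), P⁻¹ = [[-1, -1, -1], [0, 1, 0], [2, 0, 1]].
Q⁴ = P·diag(625, 1296, 81)·P⁻¹ = [[-463, 671, -544], [0, 1296, 0], [1088, -1342, 1169]].
The requested entry is -463.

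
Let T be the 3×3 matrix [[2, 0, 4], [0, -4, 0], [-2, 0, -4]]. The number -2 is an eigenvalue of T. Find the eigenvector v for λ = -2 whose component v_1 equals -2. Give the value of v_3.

2

T + 2I = [[4, 0, 4], [0, -2, 0], [-2, 0, -2]].
Solving (T + 2I)v = 0 gives the eigenspace spanned by (-2, 0, 2).
With v_1 = -2, v = (-2, 0, 2), so v_3 = 2.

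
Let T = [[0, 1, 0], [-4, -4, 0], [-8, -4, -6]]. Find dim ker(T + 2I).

1

T + 2I = [[2, 1, 0], [-4, -2, 0], [-8, -4, -4]].
This matrix has rank 2, so its null space has dimension 3 − 2 = 1.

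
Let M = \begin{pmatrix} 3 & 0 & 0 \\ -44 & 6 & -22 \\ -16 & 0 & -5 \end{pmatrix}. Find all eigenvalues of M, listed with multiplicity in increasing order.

-5, 3, 6

Characteristic polynomial: p(μ) = μ^3 - 4μ^2 - 27μ + 90 = (μ - 6)(μ - 3)(μ + 5).
Roots (with multiplicity): -5, 3, 6.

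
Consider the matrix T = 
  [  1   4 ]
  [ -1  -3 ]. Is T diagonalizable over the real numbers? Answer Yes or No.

No

Characteristic polynomial: p(λ) = λ^2 + 2λ + 1 = (λ + 1)^2.
λ = -1 has algebraic multiplicity 2; rank(T + 1I) = 1, so geometric multiplicity = 1.
Geometric multiplicity < algebraic multiplicity, so T is not diagonalizable.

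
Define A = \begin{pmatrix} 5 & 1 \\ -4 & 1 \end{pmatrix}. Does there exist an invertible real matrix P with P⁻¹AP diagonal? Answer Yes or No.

Characteristic polynomial: p(s) = s^2 - 6s + 9 = (s - 3)^2.
s = 3 has algebraic multiplicity 2; rank(A − 3I) = 1, so geometric multiplicity = 1.
Geometric multiplicity < algebraic multiplicity, so A is not diagonalizable.

No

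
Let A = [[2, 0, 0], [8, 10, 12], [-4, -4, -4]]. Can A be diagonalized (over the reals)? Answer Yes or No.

Characteristic polynomial: p(r) = r^3 - 8r^2 + 20r - 16 = (r - 4)(r - 2)^2.
r = 2 has algebraic multiplicity 2; rank(A − 2I) = 1, so geometric multiplicity = 2.
Every eigenvalue has geometric = algebraic multiplicity, so A is diagonalizable.

Yes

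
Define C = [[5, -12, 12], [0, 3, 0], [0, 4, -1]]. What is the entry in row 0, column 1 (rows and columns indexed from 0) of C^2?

-48

Characteristic polynomial: s^3 - 7s^2 + 7s + 15 = (s - 5)(s - 3)(s + 1), so the eigenvalues are -1, 3, 5.
s=3: eigenvector (0, 1, 1).
s=-1: eigenvector (2, 0, -1).
s=5: eigenvector (1, 0, 0).
P = [[0, 2, 1], [1, 0, 0], [1, -1, 0]], D = diag(3, -1, 5), P⁻¹ = [[0, 1, 0], [0, 1, -1], [1, -2, 2]].
C² = P·diag(9, 1, 25)·P⁻¹ = [[25, -48, 48], [0, 9, 0], [0, 8, 1]].
The requested entry is -48.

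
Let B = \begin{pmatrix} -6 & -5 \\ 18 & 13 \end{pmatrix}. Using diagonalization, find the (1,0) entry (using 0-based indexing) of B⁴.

Characteristic polynomial: μ^2 - 7μ + 12 = (μ - 4)(μ - 3), so the eigenvalues are 3, 4.
μ=3: eigenvector (5, -9).
μ=4: eigenvector (1, -2).
P = [[5, 1], [-9, -2]], D = diag(3, 4), P⁻¹ = [[2, 1], [-9, -5]].
B⁴ = P·diag(81, 256)·P⁻¹ = [[-1494, -875], [3150, 1831]].
The requested entry is 3150.

3150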